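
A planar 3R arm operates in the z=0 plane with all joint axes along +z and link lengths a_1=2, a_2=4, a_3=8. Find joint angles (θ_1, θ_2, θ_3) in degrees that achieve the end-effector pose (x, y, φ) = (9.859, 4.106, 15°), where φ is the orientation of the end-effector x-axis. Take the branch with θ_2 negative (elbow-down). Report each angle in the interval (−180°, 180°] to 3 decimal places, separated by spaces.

150.001 -134.998 -0.003

wrist centre = target − a_3·(cos φ, sin φ) = (2.1316, 2.0354)
cos θ_2 = (8.6867−2²−4²)/(2·2·4) = -0.7071; θ_2 = -134.9977° (elbow-down)
β = atan2(2.0354,2.1316) = 43.6783°; ψ = atan2(-2.8285,-0.8283) = -106.3223°
θ_1 = β − ψ = 150.0005°
θ_3 = φ − θ_1 − θ_2 = -0.0028° (wrapped to (-180°,180°])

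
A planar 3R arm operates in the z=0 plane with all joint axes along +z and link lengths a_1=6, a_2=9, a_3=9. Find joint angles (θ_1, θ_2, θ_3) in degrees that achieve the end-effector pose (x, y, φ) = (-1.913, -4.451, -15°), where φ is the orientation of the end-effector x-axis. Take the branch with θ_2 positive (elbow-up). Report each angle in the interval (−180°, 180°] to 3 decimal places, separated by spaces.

135.000 90.002 119.997

wrist centre = target − a_3·(cos φ, sin φ) = (-10.6063, -2.1216)
cos θ_2 = (116.9956−6²−9²)/(2·6·9) = -0.0000; θ_2 = 90.0023° (elbow-up)
β = atan2(-2.1216,-10.6063) = -168.6882°; ψ = atan2(9.0000,5.9996) = 56.3116°
θ_1 = β − ψ = -224.9997°
θ_3 = φ − θ_1 − θ_2 = 119.9974° (wrapped to (-180°,180°])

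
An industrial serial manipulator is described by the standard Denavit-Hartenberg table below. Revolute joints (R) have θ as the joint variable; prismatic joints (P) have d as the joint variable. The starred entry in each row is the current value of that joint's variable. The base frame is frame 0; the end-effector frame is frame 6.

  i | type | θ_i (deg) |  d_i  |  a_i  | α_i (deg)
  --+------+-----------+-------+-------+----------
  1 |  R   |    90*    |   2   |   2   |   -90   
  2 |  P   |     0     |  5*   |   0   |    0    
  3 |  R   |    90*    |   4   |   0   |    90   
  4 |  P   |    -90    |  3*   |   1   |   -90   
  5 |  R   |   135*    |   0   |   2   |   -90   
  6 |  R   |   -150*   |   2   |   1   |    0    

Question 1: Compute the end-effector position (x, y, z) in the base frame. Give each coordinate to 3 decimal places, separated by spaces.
after link 1: o_1 = (0.0000, 2.0000, 2.0000)
after link 2: o_2 = (-5.0000, 2.0000, 2.0000)
after link 3: o_3 = (-9.0000, 2.0000, 2.0000)
after link 4: o_4 = (-8.0000, 5.0000, 2.0000)
after link 5: o_5 = (-9.4142, 3.5858, 2.0000)
after link 6: o_6 = (-10.2161, 5.6124, 1.5000)

-10.216 5.612 1.500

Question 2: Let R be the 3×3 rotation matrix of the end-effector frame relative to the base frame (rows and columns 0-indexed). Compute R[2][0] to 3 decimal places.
End-effector x-axis (col 0 of R) = (0.6124,0.6124,-0.5000)
R[2][0] = -0.5000

-0.500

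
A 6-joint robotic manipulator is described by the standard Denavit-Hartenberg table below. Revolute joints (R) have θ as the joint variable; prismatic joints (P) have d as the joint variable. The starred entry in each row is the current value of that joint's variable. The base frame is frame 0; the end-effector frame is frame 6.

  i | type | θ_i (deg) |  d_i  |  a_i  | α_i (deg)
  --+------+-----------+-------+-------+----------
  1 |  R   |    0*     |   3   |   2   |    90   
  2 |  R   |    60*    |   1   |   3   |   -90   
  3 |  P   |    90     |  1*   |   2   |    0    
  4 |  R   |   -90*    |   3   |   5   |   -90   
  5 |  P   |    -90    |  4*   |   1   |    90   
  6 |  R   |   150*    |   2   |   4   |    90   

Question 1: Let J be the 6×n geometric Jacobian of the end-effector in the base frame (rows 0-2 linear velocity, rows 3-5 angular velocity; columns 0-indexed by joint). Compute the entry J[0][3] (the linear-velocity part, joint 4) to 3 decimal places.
-3.000

axis z_3 = (-0.8660,-0.0000,0.5000); lever o_n−o_3 = (1.0359,6.0000,2.8660)
cross product → J_v[:, 3] = (-3.0000,3.0000,-5.1962)
J_ω[:, 3] = z_3
entry J[0][3] = -3.0000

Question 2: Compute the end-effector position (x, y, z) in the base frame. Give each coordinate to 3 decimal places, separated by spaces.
after link 1: o_1 = (2.0000, 0.0000, 3.0000)
after link 2: o_2 = (3.5000, -1.0000, 5.5981)
after link 3: o_3 = (2.6340, 1.0000, 6.0981)
after link 4: o_4 = (2.5359, 1.0000, 11.9282)
after link 5: o_5 = (1.6699, 5.0000, 12.4282)
after link 6: o_6 = (3.6699, 7.0000, 8.9641)

3.670 7.000 8.964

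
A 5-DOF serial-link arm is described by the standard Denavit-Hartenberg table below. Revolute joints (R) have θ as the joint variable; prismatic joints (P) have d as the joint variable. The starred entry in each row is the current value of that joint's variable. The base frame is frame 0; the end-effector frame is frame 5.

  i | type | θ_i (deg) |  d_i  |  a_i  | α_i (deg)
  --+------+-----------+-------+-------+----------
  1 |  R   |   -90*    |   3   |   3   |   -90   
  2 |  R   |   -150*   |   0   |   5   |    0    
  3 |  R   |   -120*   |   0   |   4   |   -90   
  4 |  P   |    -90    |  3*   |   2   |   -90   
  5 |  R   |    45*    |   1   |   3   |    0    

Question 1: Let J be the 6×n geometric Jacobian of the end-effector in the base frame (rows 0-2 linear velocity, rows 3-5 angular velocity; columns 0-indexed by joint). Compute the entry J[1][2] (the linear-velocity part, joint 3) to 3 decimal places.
axis z_2 = (1.0000,0.0000,0.0000); lever o_n−o_2 = (4.1213,0.8787,-5.0000)
cross product → J_v[:, 2] = (-0.0000,5.0000,0.8787)
J_ω[:, 2] = z_2
entry J[1][2] = 5.0000

5.000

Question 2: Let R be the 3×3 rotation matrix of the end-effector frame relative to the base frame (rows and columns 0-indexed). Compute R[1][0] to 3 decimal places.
-0.707

End-effector x-axis (col 0 of R) = (0.7071,-0.7071,-0.0000)
R[1][0] = -0.7071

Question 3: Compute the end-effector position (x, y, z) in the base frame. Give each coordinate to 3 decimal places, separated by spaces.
4.121 2.209 0.500

after link 1: o_1 = (0.0000, -3.0000, 3.0000)
after link 2: o_2 = (-0.0000, 1.3301, 5.5000)
after link 3: o_3 = (0.0000, 1.3301, 1.5000)
after link 4: o_4 = (2.0000, 4.3301, 1.5000)
after link 5: o_5 = (4.1213, 2.2088, 0.5000)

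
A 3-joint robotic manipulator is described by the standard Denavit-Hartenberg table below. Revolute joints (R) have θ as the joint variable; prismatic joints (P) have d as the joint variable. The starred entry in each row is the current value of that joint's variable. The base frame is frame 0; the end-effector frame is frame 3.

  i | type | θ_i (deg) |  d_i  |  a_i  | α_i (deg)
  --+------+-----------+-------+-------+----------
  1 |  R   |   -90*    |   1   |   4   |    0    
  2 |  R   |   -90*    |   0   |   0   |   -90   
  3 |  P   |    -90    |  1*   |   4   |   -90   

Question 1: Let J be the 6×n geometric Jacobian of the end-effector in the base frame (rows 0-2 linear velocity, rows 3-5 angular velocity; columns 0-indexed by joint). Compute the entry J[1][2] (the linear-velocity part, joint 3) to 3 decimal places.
-1.000

prismatic axis z_2 = (0.0000,-1.0000,0.0000)
J_v[:, 2] = z_2; J_ω[:, 2] = (0,0,0)
entry J[1][2] = -1.0000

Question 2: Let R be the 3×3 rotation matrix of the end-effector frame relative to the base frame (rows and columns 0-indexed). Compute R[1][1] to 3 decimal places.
1.000

End-effector y-axis (col 1 of R) = (-0.0000,1.0000,-0.0000)
R[1][1] = 1.0000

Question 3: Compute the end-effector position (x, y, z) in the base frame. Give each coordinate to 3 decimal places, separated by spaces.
0.000 -5.000 5.000

after link 1: o_1 = (0.0000, -4.0000, 1.0000)
after link 2: o_2 = (0.0000, -4.0000, 1.0000)
after link 3: o_3 = (0.0000, -5.0000, 5.0000)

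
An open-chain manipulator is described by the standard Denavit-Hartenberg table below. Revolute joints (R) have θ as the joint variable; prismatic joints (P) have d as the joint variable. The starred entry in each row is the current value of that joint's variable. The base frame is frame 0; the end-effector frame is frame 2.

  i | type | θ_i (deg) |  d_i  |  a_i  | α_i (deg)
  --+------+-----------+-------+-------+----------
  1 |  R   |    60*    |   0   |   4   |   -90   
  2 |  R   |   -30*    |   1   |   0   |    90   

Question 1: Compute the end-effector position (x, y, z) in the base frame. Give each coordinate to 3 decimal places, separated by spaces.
1.134 3.964 0.000

after link 1: o_1 = (2.0000, 3.4641, 0.0000)
after link 2: o_2 = (1.1340, 3.9641, 0.0000)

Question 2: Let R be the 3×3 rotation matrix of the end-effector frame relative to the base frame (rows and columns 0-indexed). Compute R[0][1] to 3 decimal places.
End-effector y-axis (col 1 of R) = (-0.8660,0.5000,0.0000)
R[0][1] = -0.8660

-0.866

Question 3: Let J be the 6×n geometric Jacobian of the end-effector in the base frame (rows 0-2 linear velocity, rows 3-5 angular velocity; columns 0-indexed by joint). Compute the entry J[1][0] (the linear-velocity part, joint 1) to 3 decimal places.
1.134

axis z_0 = ẑ; lever o_n−o_0 = (1.1340,3.9641,0.0000)
cross product → J_v[:, 0] = (-3.9641,1.1340,0.0000)
J_ω[:, 0] = z_0
entry J[1][0] = 1.1340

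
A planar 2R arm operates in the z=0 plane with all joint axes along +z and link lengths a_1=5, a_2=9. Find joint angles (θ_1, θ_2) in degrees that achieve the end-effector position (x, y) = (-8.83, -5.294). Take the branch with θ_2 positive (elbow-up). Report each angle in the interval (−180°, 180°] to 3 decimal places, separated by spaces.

149.997 90.003

cos θ_2 = (105.9953−5²−9²)/(2·5·9) = -0.0001; θ_2 = 90.0030° (elbow-up)
β = atan2(-5.2940,-8.8300) = -149.0553°; ψ = atan2(9.0000,4.9995) = 60.9477°
θ_1 = β − ψ = -210.0030°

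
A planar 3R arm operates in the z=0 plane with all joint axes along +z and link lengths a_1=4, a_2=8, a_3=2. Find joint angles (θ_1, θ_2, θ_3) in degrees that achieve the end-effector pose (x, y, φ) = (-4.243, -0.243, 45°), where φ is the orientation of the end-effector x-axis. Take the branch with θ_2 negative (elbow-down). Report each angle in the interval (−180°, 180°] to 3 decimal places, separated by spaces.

-57.356 -134.993 -122.651

wrist centre = target − a_3·(cos φ, sin φ) = (-5.6572, -1.6572)
cos θ_2 = (34.7504−4²−8²)/(2·4·8) = -0.7070; θ_2 = -134.9933° (elbow-down)
β = atan2(-1.6572,-5.6572) = -163.6727°; ψ = atan2(-5.6575,-1.6562) = -106.3170°
θ_1 = β − ψ = -57.3557°
θ_3 = φ − θ_1 − θ_2 = -122.6510° (wrapped to (-180°,180°])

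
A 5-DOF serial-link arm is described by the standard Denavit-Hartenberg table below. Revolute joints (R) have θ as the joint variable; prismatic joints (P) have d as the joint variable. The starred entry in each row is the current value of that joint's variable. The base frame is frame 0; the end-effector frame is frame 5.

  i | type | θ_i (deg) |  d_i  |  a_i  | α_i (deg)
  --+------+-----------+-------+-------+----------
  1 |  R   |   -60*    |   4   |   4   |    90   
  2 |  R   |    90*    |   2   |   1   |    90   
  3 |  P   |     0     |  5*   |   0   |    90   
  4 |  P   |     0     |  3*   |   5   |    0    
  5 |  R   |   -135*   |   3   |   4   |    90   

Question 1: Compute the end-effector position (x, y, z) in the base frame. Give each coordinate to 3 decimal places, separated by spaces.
6.550 -3.345 7.172

after link 1: o_1 = (2.0000, -3.4641, 4.0000)
after link 2: o_2 = (0.2679, -4.4641, 5.0000)
after link 3: o_3 = (2.7679, -8.7942, 5.0000)
after link 4: o_4 = (5.3660, -7.2942, 10.0000)
after link 5: o_5 = (6.5499, -3.3447, 7.1716)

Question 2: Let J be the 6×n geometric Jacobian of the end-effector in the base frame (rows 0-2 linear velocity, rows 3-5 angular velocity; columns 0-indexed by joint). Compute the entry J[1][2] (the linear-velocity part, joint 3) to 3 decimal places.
-0.866

prismatic axis z_2 = (0.5000,-0.8660,-0.0000)
J_v[:, 2] = z_2; J_ω[:, 2] = (0,0,0)
entry J[1][2] = -0.8660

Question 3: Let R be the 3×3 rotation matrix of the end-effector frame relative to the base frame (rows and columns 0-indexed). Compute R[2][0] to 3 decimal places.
End-effector x-axis (col 0 of R) = (-0.3536,0.6124,-0.7071)
R[2][0] = -0.7071

-0.707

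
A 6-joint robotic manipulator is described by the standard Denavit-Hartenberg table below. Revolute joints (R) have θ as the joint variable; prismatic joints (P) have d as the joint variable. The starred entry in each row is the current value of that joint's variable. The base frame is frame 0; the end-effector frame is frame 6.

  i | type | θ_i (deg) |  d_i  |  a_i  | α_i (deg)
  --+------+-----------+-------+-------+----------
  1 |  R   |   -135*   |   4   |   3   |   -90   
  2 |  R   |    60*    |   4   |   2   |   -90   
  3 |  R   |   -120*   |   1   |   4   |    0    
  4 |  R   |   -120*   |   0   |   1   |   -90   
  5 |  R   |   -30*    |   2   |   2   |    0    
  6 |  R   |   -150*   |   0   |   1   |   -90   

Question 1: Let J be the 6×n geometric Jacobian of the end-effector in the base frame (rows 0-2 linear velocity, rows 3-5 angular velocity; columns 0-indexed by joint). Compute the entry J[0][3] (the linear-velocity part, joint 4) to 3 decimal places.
axis z_3 = (0.6124,0.6124,-0.5000); lever o_n−o_3 = (1.1774,1.8845,1.7500)
cross product → J_v[:, 3] = (2.0139,-1.6603,0.4330)
J_ω[:, 3] = z_3
entry J[0][3] = 2.0139

2.014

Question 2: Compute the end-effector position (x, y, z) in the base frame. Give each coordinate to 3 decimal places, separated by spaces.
after link 1: o_1 = (-2.1213, -2.1213, 4.0000)
after link 2: o_2 = (0.0000, -5.6569, 2.2679)
after link 3: o_3 = (3.7690, -6.7869, 3.5000)
after link 4: o_4 = (3.3334, -5.9977, 3.9330)
after link 5: o_5 = (4.5108, -4.1132, 5.6830)
after link 6: o_6 = (4.9463, -4.9024, 5.2500)

4.946 -4.902 5.250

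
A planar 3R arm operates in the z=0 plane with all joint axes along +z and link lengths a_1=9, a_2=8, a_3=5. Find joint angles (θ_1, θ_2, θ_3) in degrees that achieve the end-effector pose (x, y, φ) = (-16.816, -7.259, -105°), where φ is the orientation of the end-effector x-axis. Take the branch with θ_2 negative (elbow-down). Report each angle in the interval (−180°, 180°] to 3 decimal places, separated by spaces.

-150.003 -44.996 89.998

wrist centre = target − a_3·(cos φ, sin φ) = (-15.5219, -2.4294)
cos θ_2 = (246.8314−9²−8²)/(2·9·8) = 0.7072; θ_2 = -44.9955° (elbow-down)
β = atan2(-2.4294,-15.5219) = -171.1047°; ψ = atan2(-5.6564,14.6573) = -21.1021°
θ_1 = β − ψ = -150.0025°
θ_3 = φ − θ_1 − θ_2 = 89.9980° (wrapped to (-180°,180°])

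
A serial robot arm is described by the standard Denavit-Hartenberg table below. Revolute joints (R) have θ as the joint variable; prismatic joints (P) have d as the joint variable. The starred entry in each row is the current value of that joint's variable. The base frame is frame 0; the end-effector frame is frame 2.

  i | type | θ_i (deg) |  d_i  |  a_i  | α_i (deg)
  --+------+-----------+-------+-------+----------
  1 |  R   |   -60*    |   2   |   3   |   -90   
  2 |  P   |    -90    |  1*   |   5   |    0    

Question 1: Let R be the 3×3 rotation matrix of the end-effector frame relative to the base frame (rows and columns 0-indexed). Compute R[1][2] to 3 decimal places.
End-effector z-axis (col 2 of R) = (0.8660,0.5000,0.0000)
R[1][2] = 0.5000

0.500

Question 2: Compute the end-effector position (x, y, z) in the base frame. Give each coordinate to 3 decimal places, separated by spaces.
after link 1: o_1 = (1.5000, -2.5981, 2.0000)
after link 2: o_2 = (2.3660, -2.0981, 7.0000)

2.366 -2.098 7.000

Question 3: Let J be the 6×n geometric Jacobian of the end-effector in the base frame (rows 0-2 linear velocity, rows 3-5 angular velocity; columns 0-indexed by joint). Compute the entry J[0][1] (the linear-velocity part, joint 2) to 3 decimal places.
0.866

prismatic axis z_1 = (0.8660,0.5000,0.0000)
J_v[:, 1] = z_1; J_ω[:, 1] = (0,0,0)
entry J[0][1] = 0.8660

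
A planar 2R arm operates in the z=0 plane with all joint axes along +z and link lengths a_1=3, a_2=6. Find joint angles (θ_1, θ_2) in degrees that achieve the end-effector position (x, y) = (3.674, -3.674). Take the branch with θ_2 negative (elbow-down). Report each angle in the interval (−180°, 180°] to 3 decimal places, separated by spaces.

45.006 -120.006

cos θ_2 = (26.9966−3²−6²)/(2·3·6) = -0.5001; θ_2 = -120.0063° (elbow-down)
β = atan2(-3.6740,3.6740) = -45.0000°; ψ = atan2(-5.1958,-0.0006) = -90.0063°
θ_1 = β − ψ = 45.0063°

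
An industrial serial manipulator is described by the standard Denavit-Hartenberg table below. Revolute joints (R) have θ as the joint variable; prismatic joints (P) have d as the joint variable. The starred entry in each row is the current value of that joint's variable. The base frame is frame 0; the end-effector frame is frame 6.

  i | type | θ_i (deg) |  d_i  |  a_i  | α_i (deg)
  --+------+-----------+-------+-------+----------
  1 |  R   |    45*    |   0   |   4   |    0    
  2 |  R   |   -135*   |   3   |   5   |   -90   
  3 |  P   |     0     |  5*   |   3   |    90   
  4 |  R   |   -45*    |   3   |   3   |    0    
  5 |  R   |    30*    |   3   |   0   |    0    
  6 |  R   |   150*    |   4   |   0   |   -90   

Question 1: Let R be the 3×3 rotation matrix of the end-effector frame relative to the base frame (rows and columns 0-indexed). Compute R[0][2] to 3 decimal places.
-0.707

End-effector z-axis (col 2 of R) = (-0.7071,0.7071,0.0000)
R[0][2] = -0.7071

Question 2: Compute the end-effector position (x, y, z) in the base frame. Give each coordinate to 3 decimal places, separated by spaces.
after link 1: o_1 = (2.8284, 2.8284, 0.0000)
after link 2: o_2 = (2.8284, -2.1716, 3.0000)
after link 3: o_3 = (7.8284, -5.1716, 3.0000)
after link 4: o_4 = (5.7071, -7.2929, 6.0000)
after link 5: o_5 = (5.7071, -7.2929, 9.0000)
after link 6: o_6 = (5.7071, -7.2929, 13.0000)

5.707 -7.293 13.000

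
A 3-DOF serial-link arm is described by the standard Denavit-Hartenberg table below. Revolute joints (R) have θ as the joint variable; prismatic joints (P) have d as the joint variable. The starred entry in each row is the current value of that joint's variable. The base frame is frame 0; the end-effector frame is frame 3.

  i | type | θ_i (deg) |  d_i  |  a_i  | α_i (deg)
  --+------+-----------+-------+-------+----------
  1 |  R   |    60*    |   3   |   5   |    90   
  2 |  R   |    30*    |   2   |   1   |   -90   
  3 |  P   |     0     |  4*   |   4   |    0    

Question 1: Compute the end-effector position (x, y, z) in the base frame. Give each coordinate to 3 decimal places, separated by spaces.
5.397 5.348 8.964

after link 1: o_1 = (2.5000, 4.3301, 3.0000)
after link 2: o_2 = (4.6651, 4.0801, 3.5000)
after link 3: o_3 = (5.3971, 5.3481, 8.9641)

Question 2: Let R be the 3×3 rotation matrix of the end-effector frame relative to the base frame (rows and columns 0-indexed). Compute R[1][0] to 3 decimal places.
0.750

End-effector x-axis (col 0 of R) = (0.4330,0.7500,0.5000)
R[1][0] = 0.7500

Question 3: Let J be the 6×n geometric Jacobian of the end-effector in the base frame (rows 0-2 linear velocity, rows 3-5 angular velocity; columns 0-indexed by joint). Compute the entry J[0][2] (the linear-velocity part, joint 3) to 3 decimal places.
-0.250

prismatic axis z_2 = (-0.2500,-0.4330,0.8660)
J_v[:, 2] = z_2; J_ω[:, 2] = (0,0,0)
entry J[0][2] = -0.2500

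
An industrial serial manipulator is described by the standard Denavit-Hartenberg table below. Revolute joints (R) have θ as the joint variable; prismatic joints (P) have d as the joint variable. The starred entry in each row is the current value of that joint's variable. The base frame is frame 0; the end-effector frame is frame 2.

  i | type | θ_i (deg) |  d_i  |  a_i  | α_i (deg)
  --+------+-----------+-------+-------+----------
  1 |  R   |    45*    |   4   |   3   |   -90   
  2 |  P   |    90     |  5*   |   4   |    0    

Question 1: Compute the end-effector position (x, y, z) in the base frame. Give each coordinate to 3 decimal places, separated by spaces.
-1.414 5.657 0.000

after link 1: o_1 = (2.1213, 2.1213, 4.0000)
after link 2: o_2 = (-1.4142, 5.6569, 0.0000)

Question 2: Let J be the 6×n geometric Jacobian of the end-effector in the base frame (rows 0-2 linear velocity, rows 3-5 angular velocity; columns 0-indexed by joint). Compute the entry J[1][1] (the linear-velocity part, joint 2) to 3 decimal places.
0.707

prismatic axis z_1 = (-0.7071,0.7071,0.0000)
J_v[:, 1] = z_1; J_ω[:, 1] = (0,0,0)
entry J[1][1] = 0.7071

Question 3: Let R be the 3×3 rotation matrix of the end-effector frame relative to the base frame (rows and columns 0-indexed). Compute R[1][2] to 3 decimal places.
End-effector z-axis (col 2 of R) = (-0.7071,0.7071,0.0000)
R[1][2] = 0.7071

0.707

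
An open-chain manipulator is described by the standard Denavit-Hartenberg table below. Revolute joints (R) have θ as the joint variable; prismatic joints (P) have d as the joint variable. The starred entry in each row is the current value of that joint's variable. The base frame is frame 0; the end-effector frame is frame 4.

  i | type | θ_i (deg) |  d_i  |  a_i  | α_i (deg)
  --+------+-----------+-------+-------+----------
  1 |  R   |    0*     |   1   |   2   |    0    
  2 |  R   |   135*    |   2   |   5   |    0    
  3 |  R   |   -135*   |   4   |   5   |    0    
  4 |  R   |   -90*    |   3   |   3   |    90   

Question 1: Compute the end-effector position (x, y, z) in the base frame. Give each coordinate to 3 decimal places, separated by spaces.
3.464 0.536 10.000

after link 1: o_1 = (2.0000, 0.0000, 1.0000)
after link 2: o_2 = (-1.5355, 3.5355, 3.0000)
after link 3: o_3 = (3.4645, 3.5355, 7.0000)
after link 4: o_4 = (3.4645, 0.5355, 10.0000)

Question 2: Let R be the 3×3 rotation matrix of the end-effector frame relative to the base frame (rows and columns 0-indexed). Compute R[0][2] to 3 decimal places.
End-effector z-axis (col 2 of R) = (-1.0000,-0.0000,0.0000)
R[0][2] = -1.0000

-1.000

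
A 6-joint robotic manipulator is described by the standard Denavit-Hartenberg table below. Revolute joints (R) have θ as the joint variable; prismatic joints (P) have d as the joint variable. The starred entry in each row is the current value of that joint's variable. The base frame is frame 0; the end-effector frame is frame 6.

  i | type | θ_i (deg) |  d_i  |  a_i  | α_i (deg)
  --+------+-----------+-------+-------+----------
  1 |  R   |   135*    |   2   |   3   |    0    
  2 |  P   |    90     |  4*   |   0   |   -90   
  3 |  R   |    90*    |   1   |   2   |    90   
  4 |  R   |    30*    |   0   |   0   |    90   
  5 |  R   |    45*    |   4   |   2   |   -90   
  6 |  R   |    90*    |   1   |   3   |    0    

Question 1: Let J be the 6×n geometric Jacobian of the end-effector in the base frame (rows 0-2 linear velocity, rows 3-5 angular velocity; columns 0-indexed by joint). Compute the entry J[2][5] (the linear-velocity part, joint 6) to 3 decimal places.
axis z_5 = (-0.7500,-0.2500,0.6124); lever o_n−o_5 = (1.0871,-2.0871,2.1124)
cross product → J_v[:, 5] = (0.7500,2.2500,1.8371)
J_ω[:, 5] = z_5
entry J[2][5] = 1.8371

1.837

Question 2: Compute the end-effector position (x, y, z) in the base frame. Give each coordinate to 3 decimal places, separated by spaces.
-3.277 0.277 2.888

after link 1: o_1 = (-2.1213, 2.1213, 2.0000)
after link 2: o_2 = (-2.1213, 2.1213, 6.0000)
after link 3: o_3 = (-1.4142, 1.4142, 4.0000)
after link 4: o_4 = (-1.4142, 1.4142, 4.0000)
after link 5: o_5 = (-4.3637, 2.3637, 0.7753)
after link 6: o_6 = (-3.2766, 0.2766, 2.8876)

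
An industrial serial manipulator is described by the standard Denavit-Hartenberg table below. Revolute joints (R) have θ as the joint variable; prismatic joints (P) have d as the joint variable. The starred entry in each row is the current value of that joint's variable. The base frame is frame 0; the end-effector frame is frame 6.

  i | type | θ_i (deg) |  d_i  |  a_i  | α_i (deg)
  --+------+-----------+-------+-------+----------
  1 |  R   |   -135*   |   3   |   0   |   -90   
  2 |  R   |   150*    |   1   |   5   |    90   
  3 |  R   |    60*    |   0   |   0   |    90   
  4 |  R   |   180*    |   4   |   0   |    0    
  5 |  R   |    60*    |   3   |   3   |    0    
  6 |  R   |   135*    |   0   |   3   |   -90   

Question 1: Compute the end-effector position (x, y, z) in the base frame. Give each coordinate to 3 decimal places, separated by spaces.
after link 1: o_1 = (0.0000, 0.0000, 3.0000)
after link 2: o_2 = (3.7690, 2.3548, 0.5000)
after link 3: o_3 = (3.7690, 2.3548, 0.5000)
after link 4: o_4 = (4.4761, 5.8903, -1.2321)
after link 5: o_5 = (4.5471, 9.9198, 0.0939)
after link 6: o_6 = (6.9344, 8.7580, -1.3030)

6.934 8.758 -1.303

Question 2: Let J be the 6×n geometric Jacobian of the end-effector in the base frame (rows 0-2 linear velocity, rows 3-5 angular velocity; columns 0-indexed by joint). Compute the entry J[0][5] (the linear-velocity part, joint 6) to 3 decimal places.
-1.738

axis z_5 = (0.1768,0.8839,-0.4330); lever o_n−o_5 = (2.3873,-1.1618,-1.3969)
cross product → J_v[:, 5] = (-1.7377,-0.7868,-2.3154)
J_ω[:, 5] = z_5
entry J[0][5] = -1.7377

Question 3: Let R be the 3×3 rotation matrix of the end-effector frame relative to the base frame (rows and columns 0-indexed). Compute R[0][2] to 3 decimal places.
End-effector z-axis (col 2 of R) = (-0.5792,-0.2623,-0.7718)
R[0][2] = -0.5792

-0.579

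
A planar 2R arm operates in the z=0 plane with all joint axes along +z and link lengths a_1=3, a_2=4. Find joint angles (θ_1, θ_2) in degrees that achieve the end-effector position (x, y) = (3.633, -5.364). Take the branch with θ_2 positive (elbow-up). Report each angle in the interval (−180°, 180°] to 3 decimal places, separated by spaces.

-81.776 44.998

cos θ_2 = (41.9712−3²−4²)/(2·3·4) = 0.7071; θ_2 = 44.9979° (elbow-up)
β = atan2(-5.3640,3.6330) = -55.8905°; ψ = atan2(2.8283,5.8285) = 25.8852°
θ_1 = β − ψ = -81.7757°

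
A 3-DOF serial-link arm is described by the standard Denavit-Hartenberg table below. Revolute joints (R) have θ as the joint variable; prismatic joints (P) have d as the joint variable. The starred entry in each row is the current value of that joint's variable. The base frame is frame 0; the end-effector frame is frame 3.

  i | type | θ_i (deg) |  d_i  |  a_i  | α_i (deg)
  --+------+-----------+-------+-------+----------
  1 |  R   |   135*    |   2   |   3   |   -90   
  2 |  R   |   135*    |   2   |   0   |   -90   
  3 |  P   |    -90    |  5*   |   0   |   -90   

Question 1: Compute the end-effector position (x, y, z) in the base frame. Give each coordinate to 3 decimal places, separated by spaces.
-1.036 -1.793 5.536

after link 1: o_1 = (-2.1213, 2.1213, 2.0000)
after link 2: o_2 = (-3.5355, 0.7071, 2.0000)
after link 3: o_3 = (-1.0355, -1.7929, 5.5355)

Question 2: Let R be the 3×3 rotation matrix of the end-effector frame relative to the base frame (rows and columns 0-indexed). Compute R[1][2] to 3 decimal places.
End-effector z-axis (col 2 of R) = (0.5000,-0.5000,-0.7071)
R[1][2] = -0.5000

-0.500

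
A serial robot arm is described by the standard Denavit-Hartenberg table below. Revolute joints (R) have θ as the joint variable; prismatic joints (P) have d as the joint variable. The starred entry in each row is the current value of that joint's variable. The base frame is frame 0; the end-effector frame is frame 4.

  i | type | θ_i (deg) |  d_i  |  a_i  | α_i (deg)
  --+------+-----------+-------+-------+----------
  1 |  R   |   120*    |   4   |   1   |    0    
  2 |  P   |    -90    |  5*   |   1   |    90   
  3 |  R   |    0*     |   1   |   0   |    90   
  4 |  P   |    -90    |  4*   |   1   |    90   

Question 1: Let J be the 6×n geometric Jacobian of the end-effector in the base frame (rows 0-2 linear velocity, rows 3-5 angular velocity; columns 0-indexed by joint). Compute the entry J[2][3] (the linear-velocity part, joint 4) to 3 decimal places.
-1.000

prismatic axis z_3 = (0.0000,-0.0000,-1.0000)
J_v[:, 3] = z_3; J_ω[:, 3] = (0,0,0)
entry J[2][3] = -1.0000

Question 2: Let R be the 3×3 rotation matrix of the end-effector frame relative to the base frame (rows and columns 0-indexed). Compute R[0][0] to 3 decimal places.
-0.500

End-effector x-axis (col 0 of R) = (-0.5000,0.8660,-0.0000)
R[0][0] = -0.5000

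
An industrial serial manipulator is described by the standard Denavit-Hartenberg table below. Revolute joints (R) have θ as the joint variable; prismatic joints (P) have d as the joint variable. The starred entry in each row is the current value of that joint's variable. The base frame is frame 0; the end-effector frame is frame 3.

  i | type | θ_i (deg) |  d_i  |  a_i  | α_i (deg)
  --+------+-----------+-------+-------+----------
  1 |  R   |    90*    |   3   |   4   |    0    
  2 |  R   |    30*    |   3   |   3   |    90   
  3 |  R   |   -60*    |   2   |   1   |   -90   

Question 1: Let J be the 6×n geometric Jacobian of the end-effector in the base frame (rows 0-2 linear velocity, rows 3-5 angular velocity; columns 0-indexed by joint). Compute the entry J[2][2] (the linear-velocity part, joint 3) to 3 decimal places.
axis z_2 = (0.8660,0.5000,0.0000); lever o_n−o_2 = (1.4821,1.4330,-0.8660)
cross product → J_v[:, 2] = (-0.4330,0.7500,0.5000)
J_ω[:, 2] = z_2
entry J[2][2] = 0.5000

0.500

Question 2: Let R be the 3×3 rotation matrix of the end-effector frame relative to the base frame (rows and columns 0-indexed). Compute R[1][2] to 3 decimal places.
0.750

End-effector z-axis (col 2 of R) = (-0.4330,0.7500,0.5000)
R[1][2] = 0.7500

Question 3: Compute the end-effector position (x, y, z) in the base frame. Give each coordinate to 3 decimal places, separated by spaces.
after link 1: o_1 = (0.0000, 4.0000, 3.0000)
after link 2: o_2 = (-1.5000, 6.5981, 6.0000)
after link 3: o_3 = (-0.0179, 8.0311, 5.1340)

-0.018 8.031 5.134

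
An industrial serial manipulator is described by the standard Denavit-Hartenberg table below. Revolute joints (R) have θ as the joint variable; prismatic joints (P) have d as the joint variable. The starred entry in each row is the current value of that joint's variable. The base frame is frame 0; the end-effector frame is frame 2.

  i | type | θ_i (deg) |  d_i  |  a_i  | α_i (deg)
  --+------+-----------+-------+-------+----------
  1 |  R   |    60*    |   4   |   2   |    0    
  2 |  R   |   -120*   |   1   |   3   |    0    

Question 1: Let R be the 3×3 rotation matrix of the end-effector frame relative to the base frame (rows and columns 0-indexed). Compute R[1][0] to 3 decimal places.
-0.866

End-effector x-axis (col 0 of R) = (0.5000,-0.8660,0.0000)
R[1][0] = -0.8660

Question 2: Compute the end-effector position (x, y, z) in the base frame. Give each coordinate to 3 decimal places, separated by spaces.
after link 1: o_1 = (1.0000, 1.7321, 4.0000)
after link 2: o_2 = (2.5000, -0.8660, 5.0000)

2.500 -0.866 5.000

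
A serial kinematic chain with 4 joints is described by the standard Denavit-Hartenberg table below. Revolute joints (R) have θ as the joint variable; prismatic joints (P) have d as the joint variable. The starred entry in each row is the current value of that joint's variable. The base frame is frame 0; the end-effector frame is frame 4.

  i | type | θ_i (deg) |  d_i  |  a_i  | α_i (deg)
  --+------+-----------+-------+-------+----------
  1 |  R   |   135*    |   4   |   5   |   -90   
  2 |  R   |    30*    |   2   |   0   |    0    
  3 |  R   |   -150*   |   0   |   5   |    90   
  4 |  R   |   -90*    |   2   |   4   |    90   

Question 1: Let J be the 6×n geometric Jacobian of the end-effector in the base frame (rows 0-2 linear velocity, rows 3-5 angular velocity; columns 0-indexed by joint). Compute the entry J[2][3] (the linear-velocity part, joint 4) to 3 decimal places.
3.464

axis z_3 = (0.6124,-0.6124,-0.5000); lever o_n−o_3 = (4.0532,1.6037,-1.0000)
cross product → J_v[:, 3] = (1.4142,-1.4142,3.4641)
J_ω[:, 3] = z_3
entry J[2][3] = 3.4641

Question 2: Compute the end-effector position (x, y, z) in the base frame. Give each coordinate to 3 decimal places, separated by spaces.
after link 1: o_1 = (-3.5355, 3.5355, 4.0000)
after link 2: o_2 = (-4.9497, 2.1213, 4.0000)
after link 3: o_3 = (-3.1820, 0.3536, 8.3301)
after link 4: o_4 = (0.8712, 1.9572, 7.3301)

0.871 1.957 7.330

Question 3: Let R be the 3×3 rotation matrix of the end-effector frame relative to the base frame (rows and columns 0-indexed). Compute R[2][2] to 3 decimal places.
End-effector z-axis (col 2 of R) = (-0.3536,0.3536,-0.8660)
R[2][2] = -0.8660

-0.866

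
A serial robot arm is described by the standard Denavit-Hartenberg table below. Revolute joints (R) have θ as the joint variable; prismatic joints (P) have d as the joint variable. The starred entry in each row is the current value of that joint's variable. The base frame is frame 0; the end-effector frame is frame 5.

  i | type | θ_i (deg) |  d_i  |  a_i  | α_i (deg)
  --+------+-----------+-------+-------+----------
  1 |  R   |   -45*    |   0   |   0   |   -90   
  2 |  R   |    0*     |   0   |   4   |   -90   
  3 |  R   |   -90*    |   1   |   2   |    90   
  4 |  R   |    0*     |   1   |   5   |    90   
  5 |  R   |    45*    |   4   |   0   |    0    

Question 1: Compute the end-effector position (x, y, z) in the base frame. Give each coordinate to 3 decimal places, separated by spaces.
7.071 2.828 3.000

after link 1: o_1 = (0.0000, 0.0000, 0.0000)
after link 2: o_2 = (2.8284, -2.8284, 0.0000)
after link 3: o_3 = (4.2426, -1.4142, -1.0000)
after link 4: o_4 = (7.0711, 2.8284, -1.0000)
after link 5: o_5 = (7.0711, 2.8284, 3.0000)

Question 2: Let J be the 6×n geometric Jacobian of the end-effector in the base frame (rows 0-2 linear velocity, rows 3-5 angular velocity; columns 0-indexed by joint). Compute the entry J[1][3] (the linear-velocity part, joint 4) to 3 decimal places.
2.828

axis z_3 = (-0.7071,0.7071,-0.0000); lever o_n−o_3 = (2.8284,4.2426,4.0000)
cross product → J_v[:, 3] = (2.8284,2.8284,-5.0000)
J_ω[:, 3] = z_3
entry J[1][3] = 2.8284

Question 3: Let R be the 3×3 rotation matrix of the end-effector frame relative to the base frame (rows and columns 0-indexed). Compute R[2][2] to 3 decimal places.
1.000

End-effector z-axis (col 2 of R) = (-0.0000,-0.0000,1.0000)
R[2][2] = 1.0000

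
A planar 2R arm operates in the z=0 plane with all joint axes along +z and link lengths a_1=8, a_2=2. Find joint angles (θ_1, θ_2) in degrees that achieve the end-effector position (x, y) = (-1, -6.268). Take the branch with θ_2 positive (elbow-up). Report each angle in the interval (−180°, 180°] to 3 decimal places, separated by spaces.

cos θ_2 = (40.2878−8²−2²)/(2·8·2) = -0.8660; θ_2 = 149.9977° (elbow-up)
β = atan2(-6.2680,-1.0000) = -99.0646°; ψ = atan2(1.0001,6.2680) = 9.0652°
θ_1 = β − ψ = -108.1298°

-108.130 149.998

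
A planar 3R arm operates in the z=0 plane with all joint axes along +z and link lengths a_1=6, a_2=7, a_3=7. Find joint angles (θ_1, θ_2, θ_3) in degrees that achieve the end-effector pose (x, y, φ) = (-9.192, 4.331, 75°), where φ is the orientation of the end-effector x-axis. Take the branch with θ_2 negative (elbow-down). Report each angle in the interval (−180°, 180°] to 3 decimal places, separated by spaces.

-134.997 -60.008 -89.995

wrist centre = target − a_3·(cos φ, sin φ) = (-11.0037, -2.4305)
cos θ_2 = (126.9894−6²−7²)/(2·6·7) = 0.4999; θ_2 = -60.0084° (elbow-down)
β = atan2(-2.4305,-11.0037) = -167.5446°; ψ = atan2(-6.0627,9.4991) = -32.5475°
θ_1 = β − ψ = -134.9971°
θ_3 = φ − θ_1 − θ_2 = -89.9946° (wrapped to (-180°,180°])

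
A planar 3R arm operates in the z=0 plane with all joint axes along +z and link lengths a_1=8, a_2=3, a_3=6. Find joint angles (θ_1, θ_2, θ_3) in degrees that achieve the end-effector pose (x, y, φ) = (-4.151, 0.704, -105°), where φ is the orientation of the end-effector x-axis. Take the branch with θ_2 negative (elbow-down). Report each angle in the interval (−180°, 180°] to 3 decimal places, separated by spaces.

133.575 -120.008 -118.567

wrist centre = target − a_3·(cos φ, sin φ) = (-2.5981, 6.4996)
cos θ_2 = (48.9943−8²−3²)/(2·8·3) = -0.5001; θ_2 = -120.0079° (elbow-down)
β = atan2(6.4996,-2.5981) = 111.7882°; ψ = atan2(-2.5979,6.4996) = -21.7863°
θ_1 = β − ψ = 133.5745°
θ_3 = φ − θ_1 − θ_2 = -118.5666° (wrapped to (-180°,180°])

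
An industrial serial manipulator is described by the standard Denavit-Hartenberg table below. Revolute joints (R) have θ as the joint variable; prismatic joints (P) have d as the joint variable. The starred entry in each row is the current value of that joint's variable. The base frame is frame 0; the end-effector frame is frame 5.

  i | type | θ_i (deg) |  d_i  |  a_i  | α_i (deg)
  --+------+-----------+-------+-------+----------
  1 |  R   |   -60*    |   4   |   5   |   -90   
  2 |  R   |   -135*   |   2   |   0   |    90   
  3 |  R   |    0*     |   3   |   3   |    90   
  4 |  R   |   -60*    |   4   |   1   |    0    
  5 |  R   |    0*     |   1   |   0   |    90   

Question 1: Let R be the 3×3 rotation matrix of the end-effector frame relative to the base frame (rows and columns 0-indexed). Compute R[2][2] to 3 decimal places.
End-effector z-axis (col 2 of R) = (0.4830,-0.8365,-0.2588)
R[2][2] = -0.2588

-0.259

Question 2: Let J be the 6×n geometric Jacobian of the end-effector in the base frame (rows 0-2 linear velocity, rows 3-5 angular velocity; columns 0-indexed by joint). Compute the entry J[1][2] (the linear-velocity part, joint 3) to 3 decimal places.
axis z_2 = (-0.3536,0.6124,-0.7071); lever o_n−o_2 = (-6.3220,0.9501,0.9659)
cross product → J_v[:, 2] = (1.2633,4.8119,3.5355)
J_ω[:, 2] = z_2
entry J[1][2] = 4.8119

4.812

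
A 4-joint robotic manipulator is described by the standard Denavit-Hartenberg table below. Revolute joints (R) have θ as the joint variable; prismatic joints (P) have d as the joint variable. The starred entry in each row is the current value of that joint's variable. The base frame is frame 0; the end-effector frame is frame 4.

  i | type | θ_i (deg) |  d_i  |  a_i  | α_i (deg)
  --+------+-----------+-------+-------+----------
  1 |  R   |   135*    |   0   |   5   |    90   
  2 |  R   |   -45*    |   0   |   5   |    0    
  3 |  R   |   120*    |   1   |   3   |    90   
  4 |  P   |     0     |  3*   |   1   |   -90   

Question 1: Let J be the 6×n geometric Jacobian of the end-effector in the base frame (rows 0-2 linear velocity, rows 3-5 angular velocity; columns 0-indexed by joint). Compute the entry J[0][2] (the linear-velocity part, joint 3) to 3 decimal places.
2.183

axis z_2 = (0.7071,0.7071,0.0000); lever o_n−o_2 = (-2.0740,3.4882,3.0872)
cross product → J_v[:, 2] = (2.1830,-2.1830,3.9331)
J_ω[:, 2] = z_2
entry J[0][2] = 2.1830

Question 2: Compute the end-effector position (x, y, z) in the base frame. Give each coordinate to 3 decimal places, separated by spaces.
-8.110 9.524 -0.448

after link 1: o_1 = (-3.5355, 3.5355, 0.0000)
after link 2: o_2 = (-6.0355, 6.0355, -3.5355)
after link 3: o_3 = (-5.8775, 7.2917, -0.6378)
after link 4: o_4 = (-8.1095, 9.5237, -0.4483)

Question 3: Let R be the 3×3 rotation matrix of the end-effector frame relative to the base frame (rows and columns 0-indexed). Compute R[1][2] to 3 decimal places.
0.707

End-effector z-axis (col 2 of R) = (0.7071,0.7071,0.0000)
R[1][2] = 0.7071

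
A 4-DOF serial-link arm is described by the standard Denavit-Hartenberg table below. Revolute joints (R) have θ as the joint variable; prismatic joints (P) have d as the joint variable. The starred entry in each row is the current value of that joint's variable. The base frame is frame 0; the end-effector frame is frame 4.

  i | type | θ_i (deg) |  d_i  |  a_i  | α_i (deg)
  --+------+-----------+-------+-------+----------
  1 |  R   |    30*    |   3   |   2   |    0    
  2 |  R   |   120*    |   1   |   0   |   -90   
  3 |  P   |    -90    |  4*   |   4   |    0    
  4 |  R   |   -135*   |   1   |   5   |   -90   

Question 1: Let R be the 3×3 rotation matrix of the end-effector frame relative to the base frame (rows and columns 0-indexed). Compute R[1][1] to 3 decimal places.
End-effector y-axis (col 1 of R) = (0.5000,0.8660,-0.0000)
R[1][1] = 0.8660

0.866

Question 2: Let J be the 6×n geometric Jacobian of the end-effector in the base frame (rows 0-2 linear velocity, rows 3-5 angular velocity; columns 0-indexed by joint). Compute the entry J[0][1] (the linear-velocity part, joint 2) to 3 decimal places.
axis z_1 = (0.0000,0.0000,1.0000); lever o_n−o_1 = (0.5619,-6.0979,1.4645)
cross product → J_v[:, 1] = (6.0979,0.5619,-0.0000)
J_ω[:, 1] = z_1
entry J[0][1] = 6.0979

6.098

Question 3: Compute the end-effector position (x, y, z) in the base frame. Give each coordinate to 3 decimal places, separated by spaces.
2.294 -5.098 4.464

after link 1: o_1 = (1.7321, 1.0000, 3.0000)
after link 2: o_2 = (1.7321, 1.0000, 4.0000)
after link 3: o_3 = (-0.2679, -2.4641, 8.0000)
after link 4: o_4 = (2.2939, -5.0979, 4.4645)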